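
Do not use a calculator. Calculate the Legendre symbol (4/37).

1

Pull out 2^2: since 37 ≡ 5 (mod 8), (2/37) = -1, so (2/37)^2 = +1.
Reached (1/37) = 1. Collecting the sign flips along the way, the symbol is +1.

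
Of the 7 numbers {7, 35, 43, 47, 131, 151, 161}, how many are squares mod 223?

(7/223) = +1 → QR.
(35/223) = -1 → non-residue.
(43/223) = +1 → QR.
(47/223) = +1 → QR.
(131/223) = +1 → QR.
(151/223) = -1 → non-residue.
(161/223) = -1 → non-residue.
Total quadratic residues among the 7: 4.

4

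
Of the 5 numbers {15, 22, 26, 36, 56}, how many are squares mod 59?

4

(15/59) = +1 → QR.
(22/59) = +1 → QR.
(26/59) = +1 → QR.
(36/59) = +1 → QR.
(56/59) = -1 → non-residue.
Total quadratic residues among the 5: 4.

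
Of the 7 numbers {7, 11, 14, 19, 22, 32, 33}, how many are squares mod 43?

(7/43) = -1 → non-residue.
(11/43) = +1 → QR.
(14/43) = +1 → QR.
(19/43) = -1 → non-residue.
(22/43) = -1 → non-residue.
(32/43) = -1 → non-residue.
(33/43) = -1 → non-residue.
Total quadratic residues among the 7: 2.

2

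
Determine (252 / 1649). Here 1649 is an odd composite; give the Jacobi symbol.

1

Pull out 2^2: since 1649 ≡ 1 (mod 8), (2/1649) = +1, so (2/1649)^2 = +1.
Reciprocity: 63 ≡ 3 and 1649 ≡ 1 (mod 4), so (63/1649) = +(1649/63).
Reduce top mod 63: now compute (11/63).
Reciprocity: 11 ≡ 3 and 63 ≡ 3 (mod 4), so (11/63) = −(63/11).
Reduce top mod 11: now compute (8/11).
Pull out 2^3: since 11 ≡ 3 (mod 8), (2/11) = -1, so (2/11)^3 = -1.
Reached (1/11) = 1. Collecting the sign flips along the way, the symbol is +1.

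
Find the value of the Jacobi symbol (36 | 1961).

1

Pull out 2^2: since 1961 ≡ 1 (mod 8), (2/1961) = +1, so (2/1961)^2 = +1.
Reciprocity: 9 ≡ 1 and 1961 ≡ 1 (mod 4), so (9/1961) = +(1961/9).
Reduce top mod 9: now compute (8/9).
Pull out 2^3: since 9 ≡ 1 (mod 8), (2/9) = +1, so (2/9)^3 = +1.
Reached (1/9) = 1. Collecting the sign flips along the way, the symbol is +1.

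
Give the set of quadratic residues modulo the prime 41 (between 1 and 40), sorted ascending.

Square k = 1,…,20 (k and 41−k give the same square):
1²=1, 2²=4, 3²=9, 4²=16, 5²=25, 6²=36, 7²≡8, 8²≡23, 9²≡40, 10²≡18, 11²≡39, 12²≡21, 13²≡5, 14²≡32, 15²≡20, 16²≡10, 17²≡2, 18²≡37, 19²≡33, 20²≡31 (mod 41).
So the quadratic residues mod 41 are {1, 2, 4, 5, 8, 9, 10, 16, 18, 20, 21, 23, 25, 31, 32, 33, 36, 37, 39, 40}.

1, 2, 4, 5, 8, 9, 10, 16, 18, 20, 21, 23, 25, 31, 32, 33, 36, 37, 39, 40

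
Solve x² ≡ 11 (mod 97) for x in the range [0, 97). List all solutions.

37, 60

97 ≡ 1 (mod 4), so we find a root by search.
Trying successive values, 37² = 1369 ≡ 11 (mod 97). The other root is 97 − 37 = 60.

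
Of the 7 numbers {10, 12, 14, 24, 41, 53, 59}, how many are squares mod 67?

(10/67) = +1 → QR.
(12/67) = -1 → non-residue.
(14/67) = +1 → QR.
(24/67) = +1 → QR.
(41/67) = -1 → non-residue.
(53/67) = -1 → non-residue.
(59/67) = +1 → QR.
Total quadratic residues among the 7: 4.

4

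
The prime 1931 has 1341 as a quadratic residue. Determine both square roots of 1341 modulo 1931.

322, 1609

Since 1931 ≡ 3 (mod 4), a square root of 1341 is 1341^((1931+1)/4) = 1341^483 mod 1931.
Repeated squaring: 1341^2≡520, 1341^4≡60, 1341^8≡1669, 1341^16≡1059, 1341^32≡1501, 1341^64≡1455, 1341^128≡649, 1341^256≡243 (mod 1931).
1341^483 = 1341^(256+128+64+32+2+1) ≡ 1609 (mod 1931).
Check: 1609² = 2588881 ≡ 1341 (mod 1931). The two roots are 322 and 1609.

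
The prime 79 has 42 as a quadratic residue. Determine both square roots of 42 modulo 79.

Since 79 ≡ 3 (mod 4), a square root of 42 is 42^((79+1)/4) = 42^20 mod 79.
Repeated squaring: 42^2≡26, 42^4≡44, 42^8≡40, 42^16≡20 (mod 79).
42^20 = 42^(16+4) ≡ 11 (mod 79).
Check: 11² = 121 ≡ 42 (mod 79). The two roots are 11 and 68.

11, 68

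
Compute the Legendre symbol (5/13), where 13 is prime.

-1

Euler's criterion: (5/13) ≡ 5^6 (mod 13).
5^2 ≡ 12 (mod 13)
5^4 ≡ 1 (mod 13)
5^6 = 5^(4+2) ≡ 12 (mod 13).
Result is 12 ≡ −1, so (5/13) = −1.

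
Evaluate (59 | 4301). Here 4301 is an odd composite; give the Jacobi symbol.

1

Reciprocity: 59 ≡ 3 and 4301 ≡ 1 (mod 4), so (59/4301) = +(4301/59).
Reduce top mod 59: now compute (53/59).
Reciprocity: 53 ≡ 1 and 59 ≡ 3 (mod 4), so (53/59) = +(59/53).
Reduce top mod 53: now compute (6/53).
Pull out 2: since 53 ≡ 5 (mod 8), (2/53) = -1.
Reciprocity: 3 ≡ 3 and 53 ≡ 1 (mod 4), so (3/53) = +(53/3).
Reduce top mod 3: now compute (2/3).
Pull out 2: since 3 ≡ 3 (mod 8), (2/3) = -1.
Reached (1/3) = 1. Collecting the sign flips along the way, the symbol is +1.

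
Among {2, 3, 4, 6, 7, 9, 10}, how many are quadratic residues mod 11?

3

(2/11) = -1 → non-residue.
(3/11) = +1 → QR.
(4/11) = +1 → QR.
(6/11) = -1 → non-residue.
(7/11) = -1 → non-residue.
(9/11) = +1 → QR.
(10/11) = -1 → non-residue.
Total quadratic residues among the 7: 3.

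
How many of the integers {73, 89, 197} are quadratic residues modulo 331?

2

(73/331) = -1 → non-residue.
(89/331) = +1 → QR.
(197/331) = +1 → QR.
Total quadratic residues among the 3: 2.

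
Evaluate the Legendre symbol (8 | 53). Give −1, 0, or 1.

-1

Euler's criterion: (8/53) ≡ 8^26 (mod 53).
8^2 ≡ 11 (mod 53)
8^4 ≡ 15 (mod 53)
8^8 ≡ 13 (mod 53)
8^16 ≡ 10 (mod 53)
8^26 = 8^(16+8+2) ≡ 52 (mod 53).
Result is 52 ≡ −1, so (8/53) = −1.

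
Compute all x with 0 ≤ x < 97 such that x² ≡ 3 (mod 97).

97 ≡ 1 (mod 4), so we find a root by search.
Trying successive values, 10² = 100 ≡ 3 (mod 97). The other root is 97 − 10 = 87.

10, 87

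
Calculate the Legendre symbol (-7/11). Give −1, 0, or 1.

1

First reduce: -7 ≡ 4 (mod 11).
Pull out 2^2: since 11 ≡ 3 (mod 8), (2/11) = -1, so (2/11)^2 = +1.
Reached (1/11) = 1. Collecting the sign flips along the way, the symbol is +1.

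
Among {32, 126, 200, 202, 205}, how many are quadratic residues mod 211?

(32/211) = -1 → non-residue.
(126/211) = +1 → QR.
(200/211) = -1 → non-residue.
(202/211) = -1 → non-residue.
(205/211) = -1 → non-residue.
Total quadratic residues among the 5: 1.

1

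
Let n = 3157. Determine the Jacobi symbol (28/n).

Pull out 2^2: since 3157 ≡ 5 (mod 8), (2/3157) = -1, so (2/3157)^2 = +1.
Reciprocity: 7 ≡ 3 and 3157 ≡ 1 (mod 4), so (7/3157) = +(3157/7).
Reduce top mod 7: now compute (0/7).
Top reduces to 0: gcd > 1, so the symbol is 0.

0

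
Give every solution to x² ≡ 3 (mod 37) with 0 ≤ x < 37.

15, 22

37 ≡ 1 (mod 4), so we find a root by search.
Trying successive values, 15² = 225 ≡ 3 (mod 37). The other root is 37 − 15 = 22.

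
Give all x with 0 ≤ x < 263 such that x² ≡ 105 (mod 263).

Since 263 ≡ 3 (mod 4), a square root of 105 is 105^((263+1)/4) = 105^66 mod 263.
Repeated squaring: 105^2≡242, 105^4≡178, 105^8≡124, 105^16≡122, 105^32≡156, 105^64≡140 (mod 263).
105^66 = 105^(64+2) ≡ 216 (mod 263).
Check: 216² = 46656 ≡ 105 (mod 263). The two roots are 47 and 216.

47, 216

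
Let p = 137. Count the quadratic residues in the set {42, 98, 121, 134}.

(42/137) = -1 → non-residue.
(98/137) = +1 → QR.
(121/137) = +1 → QR.
(134/137) = -1 → non-residue.
Total quadratic residues among the 4: 2.

2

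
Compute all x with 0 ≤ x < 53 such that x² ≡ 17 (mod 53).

21, 32

53 ≡ 1 (mod 4), so we find a root by search.
Trying successive values, 21² = 441 ≡ 17 (mod 53). The other root is 53 − 21 = 32.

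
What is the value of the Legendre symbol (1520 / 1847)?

Pull out 2^4: since 1847 ≡ 7 (mod 8), (2/1847) = +1, so (2/1847)^4 = +1.
Reciprocity: 95 ≡ 3 and 1847 ≡ 3 (mod 4), so (95/1847) = −(1847/95).
Reduce top mod 95: now compute (42/95).
Pull out 2: since 95 ≡ 7 (mod 8), (2/95) = +1.
Reciprocity: 21 ≡ 1 and 95 ≡ 3 (mod 4), so (21/95) = +(95/21).
Reduce top mod 21: now compute (11/21).
Reciprocity: 11 ≡ 3 and 21 ≡ 1 (mod 4), so (11/21) = +(21/11).
Reduce top mod 11: now compute (10/11).
Pull out 2: since 11 ≡ 3 (mod 8), (2/11) = -1.
Reciprocity: 5 ≡ 1 and 11 ≡ 3 (mod 4), so (5/11) = +(11/5).
Reduce top mod 5: now compute (1/5).
Reached (1/5) = 1. Collecting the sign flips along the way, the symbol is +1.

1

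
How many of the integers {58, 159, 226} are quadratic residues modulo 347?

1

(58/347) = -1 → non-residue.
(159/347) = +1 → QR.
(226/347) = -1 → non-residue.
Total quadratic residues among the 3: 1.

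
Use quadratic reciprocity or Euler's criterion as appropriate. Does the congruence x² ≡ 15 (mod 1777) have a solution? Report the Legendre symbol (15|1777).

Reciprocity: 15 ≡ 3 and 1777 ≡ 1 (mod 4), so (15/1777) = +(1777/15).
Reduce top mod 15: now compute (7/15).
Reciprocity: 7 ≡ 3 and 15 ≡ 3 (mod 4), so (7/15) = −(15/7).
Reduce top mod 7: now compute (1/7).
Reached (1/7) = 1. Collecting the sign flips along the way, the symbol is -1.

-1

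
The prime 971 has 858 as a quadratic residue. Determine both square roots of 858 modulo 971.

275, 696

Since 971 ≡ 3 (mod 4), a square root of 858 is 858^((971+1)/4) = 858^243 mod 971.
Repeated squaring: 858^2≡146, 858^4≡925, 858^8≡174, 858^16≡175, 858^32≡524, 858^64≡754, 858^128≡481 (mod 971).
858^243 = 858^(128+64+32+16+2+1) ≡ 696 (mod 971).
Check: 696² = 484416 ≡ 858 (mod 971). The two roots are 275 and 696.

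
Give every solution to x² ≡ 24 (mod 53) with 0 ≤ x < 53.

53 ≡ 1 (mod 4), so we find a root by search.
Trying successive values, 17² = 289 ≡ 24 (mod 53). The other root is 53 − 17 = 36.

17, 36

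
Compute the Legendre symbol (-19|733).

First reduce: -19 ≡ 714 (mod 733).
Pull out 2: since 733 ≡ 5 (mod 8), (2/733) = -1.
Reciprocity: 357 ≡ 1 and 733 ≡ 1 (mod 4), so (357/733) = +(733/357).
Reduce top mod 357: now compute (19/357).
Reciprocity: 19 ≡ 3 and 357 ≡ 1 (mod 4), so (19/357) = +(357/19).
Reduce top mod 19: now compute (15/19).
Reciprocity: 15 ≡ 3 and 19 ≡ 3 (mod 4), so (15/19) = −(19/15).
Reduce top mod 15: now compute (4/15).
Pull out 2^2: since 15 ≡ 7 (mod 8), (2/15) = +1, so (2/15)^2 = +1.
Reached (1/15) = 1. Collecting the sign flips along the way, the symbol is +1.

1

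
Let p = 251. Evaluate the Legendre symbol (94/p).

1

Euler's criterion: (94/251) ≡ 94^125 (mod 251).
94^2 ≡ 51 (mod 251)
94^4 ≡ 91 (mod 251)
94^8 ≡ 249 (mod 251)
94^16 ≡ 4 (mod 251)
94^32 ≡ 16 (mod 251)
94^64 ≡ 5 (mod 251)
94^125 = 94^(64+32+16+8+4+1) ≡ 1 (mod 251).
Result is 1, so (94/251) = 1.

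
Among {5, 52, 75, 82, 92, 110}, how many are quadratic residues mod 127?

(5/127) = -1 → non-residue.
(52/127) = +1 → QR.
(75/127) = -1 → non-residue.
(82/127) = +1 → QR.
(92/127) = -1 → non-residue.
(110/127) = -1 → non-residue.
Total quadratic residues among the 6: 2.

2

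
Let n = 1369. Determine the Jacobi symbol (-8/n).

First reduce: -8 ≡ 1361 (mod 1369).
Reciprocity: 1361 ≡ 1 and 1369 ≡ 1 (mod 4), so (1361/1369) = +(1369/1361).
Reduce top mod 1361: now compute (8/1361).
Pull out 2^3: since 1361 ≡ 1 (mod 8), (2/1361) = +1, so (2/1361)^3 = +1.
Reached (1/1361) = 1. Collecting the sign flips along the way, the symbol is +1.

1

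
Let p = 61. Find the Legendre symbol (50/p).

-1

Pull out 2: since 61 ≡ 5 (mod 8), (2/61) = -1.
Reciprocity: 25 ≡ 1 and 61 ≡ 1 (mod 4), so (25/61) = +(61/25).
Reduce top mod 25: now compute (11/25).
Reciprocity: 11 ≡ 3 and 25 ≡ 1 (mod 4), so (11/25) = +(25/11).
Reduce top mod 11: now compute (3/11).
Reciprocity: 3 ≡ 3 and 11 ≡ 3 (mod 4), so (3/11) = −(11/3).
Reduce top mod 3: now compute (2/3).
Pull out 2: since 3 ≡ 3 (mod 8), (2/3) = -1.
Reached (1/3) = 1. Collecting the sign flips along the way, the symbol is -1.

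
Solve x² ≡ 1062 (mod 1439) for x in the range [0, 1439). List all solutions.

693, 746

Since 1439 ≡ 3 (mod 4), a square root of 1062 is 1062^((1439+1)/4) = 1062^360 mod 1439.
Repeated squaring: 1062^2≡1107, 1062^4≡860, 1062^8≡1393, 1062^16≡677, 1062^32≡727, 1062^64≡416, 1062^128≡376, 1062^256≡354 (mod 1439).
1062^360 = 1062^(256+64+32+8) ≡ 693 (mod 1439).
Check: 693² = 480249 ≡ 1062 (mod 1439). The two roots are 693 and 746.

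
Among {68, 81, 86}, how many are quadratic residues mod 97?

(68/97) = -1 → non-residue.
(81/97) = +1 → QR.
(86/97) = +1 → QR.
Total quadratic residues among the 3: 2.

2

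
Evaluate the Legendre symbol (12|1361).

Pull out 2^2: since 1361 ≡ 1 (mod 8), (2/1361) = +1, so (2/1361)^2 = +1.
Reciprocity: 3 ≡ 3 and 1361 ≡ 1 (mod 4), so (3/1361) = +(1361/3).
Reduce top mod 3: now compute (2/3).
Pull out 2: since 3 ≡ 3 (mod 8), (2/3) = -1.
Reached (1/3) = 1. Collecting the sign flips along the way, the symbol is -1.

-1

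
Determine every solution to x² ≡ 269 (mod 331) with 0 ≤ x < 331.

83, 248

Since 331 ≡ 3 (mod 4), a square root of 269 is 269^((331+1)/4) = 269^83 mod 331.
Repeated squaring: 269^2≡203, 269^4≡165, 269^8≡83, 269^16≡269, 269^32≡203, 269^64≡165 (mod 331).
269^83 = 269^(64+16+2+1) ≡ 83 (mod 331).
Check: 83² = 6889 ≡ 269 (mod 331). The two roots are 83 and 248.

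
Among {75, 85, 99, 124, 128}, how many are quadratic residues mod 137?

2

(75/137) = -1 → non-residue.
(85/137) = -1 → non-residue.
(99/137) = +1 → QR.
(124/137) = -1 → non-residue.
(128/137) = +1 → QR.
Total quadratic residues among the 5: 2.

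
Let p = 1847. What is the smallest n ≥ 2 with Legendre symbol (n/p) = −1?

(2/1847) = +1, so 2 is a residue.
(3/1847) = +1, so 3 is a residue.
(4/1847) = +1, so 4 is a residue.
(5/1847) = −1, so 5 is the smallest positive non-residue mod 1847.

5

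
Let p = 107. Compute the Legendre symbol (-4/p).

First reduce: -4 ≡ 103 (mod 107).
Reciprocity: 103 ≡ 3 and 107 ≡ 3 (mod 4), so (103/107) = −(107/103).
Reduce top mod 103: now compute (4/103).
Pull out 2^2: since 103 ≡ 7 (mod 8), (2/103) = +1, so (2/103)^2 = +1.
Reached (1/103) = 1. Collecting the sign flips along the way, the symbol is -1.

-1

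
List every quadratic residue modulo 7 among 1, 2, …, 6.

1, 2, 4

Square k = 1,…,3 (k and 7−k give the same square):
1²=1, 2²=4, 3²≡2 (mod 7).
So the quadratic residues mod 7 are {1, 2, 4}.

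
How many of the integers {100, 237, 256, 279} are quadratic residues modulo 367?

(100/367) = +1 → QR.
(237/367) = +1 → QR.
(256/367) = +1 → QR.
(279/367) = +1 → QR.
Total quadratic residues among the 4: 4.

4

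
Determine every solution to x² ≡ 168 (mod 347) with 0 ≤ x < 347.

140, 207

Since 347 ≡ 3 (mod 4), a square root of 168 is 168^((347+1)/4) = 168^87 mod 347.
Repeated squaring: 168^2≡117, 168^4≡156, 168^8≡46, 168^16≡34, 168^32≡115, 168^64≡39 (mod 347).
168^87 = 168^(64+16+4+2+1) ≡ 140 (mod 347).
Check: 140² = 19600 ≡ 168 (mod 347). The two roots are 140 and 207.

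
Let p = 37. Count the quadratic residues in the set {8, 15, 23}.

(8/37) = -1 → non-residue.
(15/37) = -1 → non-residue.
(23/37) = -1 → non-residue.
Total quadratic residues among the 3: 0.

0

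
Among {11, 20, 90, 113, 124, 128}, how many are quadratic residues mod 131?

(11/131) = +1 → QR.
(20/131) = +1 → QR.
(90/131) = -1 → non-residue.
(113/131) = +1 → QR.
(124/131) = -1 → non-residue.
(128/131) = -1 → non-residue.
Total quadratic residues among the 6: 3.

3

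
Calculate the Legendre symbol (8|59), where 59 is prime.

Pull out 2^3: since 59 ≡ 3 (mod 8), (2/59) = -1, so (2/59)^3 = -1.
Reached (1/59) = 1. Collecting the sign flips along the way, the symbol is -1.

-1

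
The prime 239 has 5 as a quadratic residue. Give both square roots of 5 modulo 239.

31, 208

Since 239 ≡ 3 (mod 4), a square root of 5 is 5^((239+1)/4) = 5^60 mod 239.
Repeated squaring: 5^2≡25, 5^4≡147, 5^8≡99, 5^16≡2, 5^32≡4 (mod 239).
5^60 = 5^(32+16+8+4) ≡ 31 (mod 239).
Check: 31² = 961 ≡ 5 (mod 239). The two roots are 31 and 208.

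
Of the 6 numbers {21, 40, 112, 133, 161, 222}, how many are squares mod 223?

(21/223) = -1 → non-residue.
(40/223) = -1 → non-residue.
(112/223) = +1 → QR.
(133/223) = +1 → QR.
(161/223) = -1 → non-residue.
(222/223) = -1 → non-residue.
Total quadratic residues among the 6: 2.

2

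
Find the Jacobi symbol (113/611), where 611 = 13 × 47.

-1

Reciprocity: 113 ≡ 1 and 611 ≡ 3 (mod 4), so (113/611) = +(611/113).
Reduce top mod 113: now compute (46/113).
Pull out 2: since 113 ≡ 1 (mod 8), (2/113) = +1.
Reciprocity: 23 ≡ 3 and 113 ≡ 1 (mod 4), so (23/113) = +(113/23).
Reduce top mod 23: now compute (21/23).
Reciprocity: 21 ≡ 1 and 23 ≡ 3 (mod 4), so (21/23) = +(23/21).
Reduce top mod 21: now compute (2/21).
Pull out 2: since 21 ≡ 5 (mod 8), (2/21) = -1.
Reached (1/21) = 1. Collecting the sign flips along the way, the symbol is -1.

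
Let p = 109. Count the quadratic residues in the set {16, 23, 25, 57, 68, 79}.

2

(16/109) = +1 → QR.
(23/109) = -1 → non-residue.
(25/109) = +1 → QR.
(57/109) = -1 → non-residue.
(68/109) = -1 → non-residue.
(79/109) = -1 → non-residue.
Total quadratic residues among the 6: 2.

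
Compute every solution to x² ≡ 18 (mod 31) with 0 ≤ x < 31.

7, 24

Since 31 ≡ 3 (mod 4), a square root of 18 is 18^((31+1)/4) = 18^8 mod 31.
Repeated squaring: 18^2≡14, 18^4≡10, 18^8≡7 (mod 31).
18^8 = 18^(8) ≡ 7 (mod 31).
Check: 7² = 49 ≡ 18 (mod 31). The two roots are 7 and 24.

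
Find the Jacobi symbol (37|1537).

-1

Reciprocity: 37 ≡ 1 and 1537 ≡ 1 (mod 4), so (37/1537) = +(1537/37).
Reduce top mod 37: now compute (20/37).
Pull out 2^2: since 37 ≡ 5 (mod 8), (2/37) = -1, so (2/37)^2 = +1.
Reciprocity: 5 ≡ 1 and 37 ≡ 1 (mod 4), so (5/37) = +(37/5).
Reduce top mod 5: now compute (2/5).
Pull out 2: since 5 ≡ 5 (mod 8), (2/5) = -1.
Reached (1/5) = 1. Collecting the sign flips along the way, the symbol is -1.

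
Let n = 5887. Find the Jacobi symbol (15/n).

Reciprocity: 15 ≡ 3 and 5887 ≡ 3 (mod 4), so (15/5887) = −(5887/15).
Reduce top mod 15: now compute (7/15).
Reciprocity: 7 ≡ 3 and 15 ≡ 3 (mod 4), so (7/15) = −(15/7).
Reduce top mod 7: now compute (1/7).
Reached (1/7) = 1. Collecting the sign flips along the way, the symbol is +1.

1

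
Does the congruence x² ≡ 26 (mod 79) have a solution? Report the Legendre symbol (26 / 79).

Pull out 2: since 79 ≡ 7 (mod 8), (2/79) = +1.
Reciprocity: 13 ≡ 1 and 79 ≡ 3 (mod 4), so (13/79) = +(79/13).
Reduce top mod 13: now compute (1/13).
Reached (1/13) = 1. Collecting the sign flips along the way, the symbol is +1.

1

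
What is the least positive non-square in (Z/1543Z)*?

(2/1543) = +1, so 2 is a residue.
(3/1543) = −1, so 3 is the smallest positive non-residue mod 1543.

3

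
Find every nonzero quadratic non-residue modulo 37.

Square k = 1,…,18 (k and 37−k give the same square):
1²=1, 2²=4, 3²=9, 4²=16, 5²=25, 6²=36, 7²≡12, 8²≡27, 9²≡7, 10²≡26, 11²≡10, 12²≡33, 13²≡21, 14²≡11, 15²≡3, 16²≡34, 17²≡30, 18²≡28 (mod 37).
The residues are {1, 3, 4, 7, 9, 10, 11, 12, 16, 21, 25, 26, 27, 28, 30, 33, 34, 36}; the non-residues are the remaining 18 nonzero classes.

2 5 6 8 13 14 15 17 18 19 20 22 23 24 29 31 32 35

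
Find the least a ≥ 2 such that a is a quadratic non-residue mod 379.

(2/379) = −1, so 2 is the smallest positive non-residue mod 379.

2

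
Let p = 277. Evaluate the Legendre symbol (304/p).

1

First reduce: 304 ≡ 27 (mod 277).
Reciprocity: 27 ≡ 3 and 277 ≡ 1 (mod 4), so (27/277) = +(277/27).
Reduce top mod 27: now compute (7/27).
Reciprocity: 7 ≡ 3 and 27 ≡ 3 (mod 4), so (7/27) = −(27/7).
Reduce top mod 7: now compute (6/7).
Pull out 2: since 7 ≡ 7 (mod 8), (2/7) = +1.
Reciprocity: 3 ≡ 3 and 7 ≡ 3 (mod 4), so (3/7) = −(7/3).
Reduce top mod 3: now compute (1/3).
Reached (1/3) = 1. Collecting the sign flips along the way, the symbol is +1.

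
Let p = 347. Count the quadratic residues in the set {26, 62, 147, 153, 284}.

(26/347) = -1 → non-residue.
(62/347) = -1 → non-residue.
(147/347) = +1 → QR.
(153/347) = -1 → non-residue.
(284/347) = +1 → QR.
Total quadratic residues among the 5: 2.

2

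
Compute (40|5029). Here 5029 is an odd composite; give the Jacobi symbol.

Pull out 2^3: since 5029 ≡ 5 (mod 8), (2/5029) = -1, so (2/5029)^3 = -1.
Reciprocity: 5 ≡ 1 and 5029 ≡ 1 (mod 4), so (5/5029) = +(5029/5).
Reduce top mod 5: now compute (4/5).
Pull out 2^2: since 5 ≡ 5 (mod 8), (2/5) = -1, so (2/5)^2 = +1.
Reached (1/5) = 1. Collecting the sign flips along the way, the symbol is -1.

-1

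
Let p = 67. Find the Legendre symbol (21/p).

1

Euler's criterion: (21/67) ≡ 21^33 (mod 67).
21^2 ≡ 39 (mod 67)
21^4 ≡ 47 (mod 67)
21^8 ≡ 65 (mod 67)
21^16 ≡ 4 (mod 67)
21^32 ≡ 16 (mod 67)
21^33 = 21^(32+1) ≡ 1 (mod 67).
Result is 1, so (21/67) = 1.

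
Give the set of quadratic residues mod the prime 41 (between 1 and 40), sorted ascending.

Square k = 1,…,20 (k and 41−k give the same square):
1²=1, 2²=4, 3²=9, 4²=16, 5²=25, 6²=36, 7²≡8, 8²≡23, 9²≡40, 10²≡18, 11²≡39, 12²≡21, 13²≡5, 14²≡32, 15²≡20, 16²≡10, 17²≡2, 18²≡37, 19²≡33, 20²≡31 (mod 41).
So the quadratic residues mod 41 are {1, 2, 4, 5, 8, 9, 10, 16, 18, 20, 21, 23, 25, 31, 32, 33, 36, 37, 39, 40}.

1,2,4,5,8,9,10,16,18,20,21,23,25,31,32,33,36,37,39,40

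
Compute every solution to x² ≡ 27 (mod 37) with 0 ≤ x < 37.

37 ≡ 1 (mod 4), so we find a root by search.
Trying successive values, 8² = 64 ≡ 27 (mod 37). The other root is 37 − 8 = 29.

8, 29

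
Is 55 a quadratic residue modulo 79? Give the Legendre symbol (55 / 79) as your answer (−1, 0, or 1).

1

Reciprocity: 55 ≡ 3 and 79 ≡ 3 (mod 4), so (55/79) = −(79/55).
Reduce top mod 55: now compute (24/55).
Pull out 2^3: since 55 ≡ 7 (mod 8), (2/55) = +1, so (2/55)^3 = +1.
Reciprocity: 3 ≡ 3 and 55 ≡ 3 (mod 4), so (3/55) = −(55/3).
Reduce top mod 3: now compute (1/3).
Reached (1/3) = 1. Collecting the sign flips along the way, the symbol is +1.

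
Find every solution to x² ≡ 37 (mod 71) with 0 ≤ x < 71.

Since 71 ≡ 3 (mod 4), a square root of 37 is 37^((71+1)/4) = 37^18 mod 71.
Repeated squaring: 37^2≡20, 37^4≡45, 37^8≡37, 37^16≡20 (mod 71).
37^18 = 37^(16+2) ≡ 45 (mod 71).
Check: 45² = 2025 ≡ 37 (mod 71). The two roots are 26 and 45.

26, 45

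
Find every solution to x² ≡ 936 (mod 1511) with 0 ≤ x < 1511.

Since 1511 ≡ 3 (mod 4), a square root of 936 is 936^((1511+1)/4) = 936^378 mod 1511.
Repeated squaring: 936^2≡1227, 936^4≡573, 936^8≡442, 936^16≡445, 936^32≡84, 936^64≡1012, 936^128≡1197, 936^256≡381 (mod 1511).
936^378 = 936^(256+64+32+16+8+2) ≡ 1189 (mod 1511).
Check: 1189² = 1413721 ≡ 936 (mod 1511). The two roots are 322 and 1189.

322, 1189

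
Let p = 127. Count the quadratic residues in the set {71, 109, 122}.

(71/127) = +1 → QR.
(109/127) = -1 → non-residue.
(122/127) = +1 → QR.
Total quadratic residues among the 3: 2.

2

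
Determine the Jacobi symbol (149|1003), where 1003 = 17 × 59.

-1

Reciprocity: 149 ≡ 1 and 1003 ≡ 3 (mod 4), so (149/1003) = +(1003/149).
Reduce top mod 149: now compute (109/149).
Reciprocity: 109 ≡ 1 and 149 ≡ 1 (mod 4), so (109/149) = +(149/109).
Reduce top mod 109: now compute (40/109).
Pull out 2^3: since 109 ≡ 5 (mod 8), (2/109) = -1, so (2/109)^3 = -1.
Reciprocity: 5 ≡ 1 and 109 ≡ 1 (mod 4), so (5/109) = +(109/5).
Reduce top mod 5: now compute (4/5).
Pull out 2^2: since 5 ≡ 5 (mod 8), (2/5) = -1, so (2/5)^2 = +1.
Reached (1/5) = 1. Collecting the sign flips along the way, the symbol is -1.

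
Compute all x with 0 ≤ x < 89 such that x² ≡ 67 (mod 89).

44, 45

89 ≡ 1 (mod 4), so we find a root by search.
Trying successive values, 44² = 1936 ≡ 67 (mod 89). The other root is 89 − 44 = 45.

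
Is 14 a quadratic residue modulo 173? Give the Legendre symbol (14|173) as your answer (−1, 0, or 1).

Euler's criterion: (14/173) ≡ 14^86 (mod 173).
14^2 ≡ 23 (mod 173)
14^4 ≡ 10 (mod 173)
14^8 ≡ 100 (mod 173)
14^16 ≡ 139 (mod 173)
14^32 ≡ 118 (mod 173)
14^64 ≡ 84 (mod 173)
14^86 = 14^(64+16+4+2) ≡ 1 (mod 173).
Result is 1, so (14/173) = 1.

1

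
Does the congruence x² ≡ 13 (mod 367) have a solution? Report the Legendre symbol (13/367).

1

Euler's criterion: (13/367) ≡ 13^183 (mod 367).
13^2 ≡ 169 (mod 367)
13^4 ≡ 302 (mod 367)
13^8 ≡ 188 (mod 367)
13^16 ≡ 112 (mod 367)
13^32 ≡ 66 (mod 367)
13^64 ≡ 319 (mod 367)
13^128 ≡ 102 (mod 367)
13^183 = 13^(128+32+16+4+2+1) ≡ 1 (mod 367).
Result is 1, so (13/367) = 1.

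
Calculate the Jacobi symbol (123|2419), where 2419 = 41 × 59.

Reciprocity: 123 ≡ 3 and 2419 ≡ 3 (mod 4), so (123/2419) = −(2419/123).
Reduce top mod 123: now compute (82/123).
Pull out 2: since 123 ≡ 3 (mod 8), (2/123) = -1.
Reciprocity: 41 ≡ 1 and 123 ≡ 3 (mod 4), so (41/123) = +(123/41).
Reduce top mod 41: now compute (0/41).
Top reduces to 0: gcd > 1, so the symbol is 0.

0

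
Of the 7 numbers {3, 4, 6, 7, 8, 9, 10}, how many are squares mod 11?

(3/11) = +1 → QR.
(4/11) = +1 → QR.
(6/11) = -1 → non-residue.
(7/11) = -1 → non-residue.
(8/11) = -1 → non-residue.
(9/11) = +1 → QR.
(10/11) = -1 → non-residue.
Total quadratic residues among the 7: 3.

3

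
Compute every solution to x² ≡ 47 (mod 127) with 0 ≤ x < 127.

Since 127 ≡ 3 (mod 4), a square root of 47 is 47^((127+1)/4) = 47^32 mod 127.
Repeated squaring: 47^2≡50, 47^4≡87, 47^8≡76, 47^16≡61, 47^32≡38 (mod 127).
47^32 = 47^(32) ≡ 38 (mod 127).
Check: 38² = 1444 ≡ 47 (mod 127). The two roots are 38 and 89.

38, 89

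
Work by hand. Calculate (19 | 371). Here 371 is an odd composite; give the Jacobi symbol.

1

Reciprocity: 19 ≡ 3 and 371 ≡ 3 (mod 4), so (19/371) = −(371/19).
Reduce top mod 19: now compute (10/19).
Pull out 2: since 19 ≡ 3 (mod 8), (2/19) = -1.
Reciprocity: 5 ≡ 1 and 19 ≡ 3 (mod 4), so (5/19) = +(19/5).
Reduce top mod 5: now compute (4/5).
Pull out 2^2: since 5 ≡ 5 (mod 8), (2/5) = -1, so (2/5)^2 = +1.
Reached (1/5) = 1. Collecting the sign flips along the way, the symbol is +1.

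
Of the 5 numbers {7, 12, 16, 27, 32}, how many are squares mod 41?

2

(7/41) = -1 → non-residue.
(12/41) = -1 → non-residue.
(16/41) = +1 → QR.
(27/41) = -1 → non-residue.
(32/41) = +1 → QR.
Total quadratic residues among the 5: 2.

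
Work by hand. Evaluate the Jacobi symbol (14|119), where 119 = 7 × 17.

Pull out 2: since 119 ≡ 7 (mod 8), (2/119) = +1.
Reciprocity: 7 ≡ 3 and 119 ≡ 3 (mod 4), so (7/119) = −(119/7).
Reduce top mod 7: now compute (0/7).
Top reduces to 0: gcd > 1, so the symbol is 0.

0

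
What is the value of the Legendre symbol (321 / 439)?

Euler's criterion: (321/439) ≡ 321^219 (mod 439).
321^2 ≡ 315 (mod 439)
321^4 ≡ 11 (mod 439)
321^8 ≡ 121 (mod 439)
321^16 ≡ 154 (mod 439)
321^32 ≡ 10 (mod 439)
321^64 ≡ 100 (mod 439)
321^128 ≡ 342 (mod 439)
321^219 = 321^(128+64+16+8+2+1) ≡ 1 (mod 439).
Result is 1, so (321/439) = 1.

1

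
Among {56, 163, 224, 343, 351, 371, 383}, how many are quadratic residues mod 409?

(56/409) = -1 → non-residue.
(163/409) = +1 → QR.
(224/409) = -1 → non-residue.
(343/409) = -1 → non-residue.
(351/409) = -1 → non-residue.
(371/409) = -1 → non-residue.
(383/409) = -1 → non-residue.
Total quadratic residues among the 7: 1.

1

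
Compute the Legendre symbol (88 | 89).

Pull out 2^3: since 89 ≡ 1 (mod 8), (2/89) = +1, so (2/89)^3 = +1.
Reciprocity: 11 ≡ 3 and 89 ≡ 1 (mod 4), so (11/89) = +(89/11).
Reduce top mod 11: now compute (1/11).
Reached (1/11) = 1. Collecting the sign flips along the way, the symbol is +1.

1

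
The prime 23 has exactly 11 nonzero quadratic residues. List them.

1 2 3 4 6 8 9 12 13 16 18

Square k = 1,…,11 (k and 23−k give the same square):
1²=1, 2²=4, 3²=9, 4²=16, 5²≡2, 6²≡13, 7²≡3, 8²≡18, 9²≡12, 10²≡8, 11²≡6 (mod 23).
So the quadratic residues mod 23 are {1, 2, 3, 4, 6, 8, 9, 12, 13, 16, 18}.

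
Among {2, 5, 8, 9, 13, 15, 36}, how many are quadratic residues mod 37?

(2/37) = -1 → non-residue.
(5/37) = -1 → non-residue.
(8/37) = -1 → non-residue.
(9/37) = +1 → QR.
(13/37) = -1 → non-residue.
(15/37) = -1 → non-residue.
(36/37) = +1 → QR.
Total quadratic residues among the 7: 2.

2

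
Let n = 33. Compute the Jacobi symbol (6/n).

Pull out 2: since 33 ≡ 1 (mod 8), (2/33) = +1.
Reciprocity: 3 ≡ 3 and 33 ≡ 1 (mod 4), so (3/33) = +(33/3).
Reduce top mod 3: now compute (0/3).
Top reduces to 0: gcd > 1, so the symbol is 0.

0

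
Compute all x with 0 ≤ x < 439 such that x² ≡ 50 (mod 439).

Since 439 ≡ 3 (mod 4), a square root of 50 is 50^((439+1)/4) = 50^110 mod 439.
Repeated squaring: 50^2≡305, 50^4≡396, 50^8≡93, 50^16≡308, 50^32≡40, 50^64≡283 (mod 439).
50^110 = 50^(64+32+8+4+2) ≡ 334 (mod 439).
Check: 334² = 111556 ≡ 50 (mod 439). The two roots are 105 and 334.

105, 334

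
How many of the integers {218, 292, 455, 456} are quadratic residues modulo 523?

(218/523) = -1 → non-residue.
(292/523) = +1 → QR.
(455/523) = -1 → non-residue.
(456/523) = +1 → QR.
Total quadratic residues among the 4: 2.

2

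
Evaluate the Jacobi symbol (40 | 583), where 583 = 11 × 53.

Pull out 2^3: since 583 ≡ 7 (mod 8), (2/583) = +1, so (2/583)^3 = +1.
Reciprocity: 5 ≡ 1 and 583 ≡ 3 (mod 4), so (5/583) = +(583/5).
Reduce top mod 5: now compute (3/5).
Reciprocity: 3 ≡ 3 and 5 ≡ 1 (mod 4), so (3/5) = +(5/3).
Reduce top mod 3: now compute (2/3).
Pull out 2: since 3 ≡ 3 (mod 8), (2/3) = -1.
Reached (1/3) = 1. Collecting the sign flips along the way, the symbol is -1.

-1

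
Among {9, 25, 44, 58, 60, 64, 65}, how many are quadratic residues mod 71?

(9/71) = +1 → QR.
(25/71) = +1 → QR.
(44/71) = -1 → non-residue.
(58/71) = +1 → QR.
(60/71) = +1 → QR.
(64/71) = +1 → QR.
(65/71) = -1 → non-residue.
Total quadratic residues among the 7: 5.

5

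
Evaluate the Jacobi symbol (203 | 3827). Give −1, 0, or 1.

1

Reciprocity: 203 ≡ 3 and 3827 ≡ 3 (mod 4), so (203/3827) = −(3827/203).
Reduce top mod 203: now compute (173/203).
Reciprocity: 173 ≡ 1 and 203 ≡ 3 (mod 4), so (173/203) = +(203/173).
Reduce top mod 173: now compute (30/173).
Pull out 2: since 173 ≡ 5 (mod 8), (2/173) = -1.
Reciprocity: 15 ≡ 3 and 173 ≡ 1 (mod 4), so (15/173) = +(173/15).
Reduce top mod 15: now compute (8/15).
Pull out 2^3: since 15 ≡ 7 (mod 8), (2/15) = +1, so (2/15)^3 = +1.
Reached (1/15) = 1. Collecting the sign flips along the way, the symbol is +1.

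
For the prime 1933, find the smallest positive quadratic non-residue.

2

(2/1933) = −1, so 2 is the smallest positive non-residue mod 1933.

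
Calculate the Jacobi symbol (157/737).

Reciprocity: 157 ≡ 1 and 737 ≡ 1 (mod 4), so (157/737) = +(737/157).
Reduce top mod 157: now compute (109/157).
Reciprocity: 109 ≡ 1 and 157 ≡ 1 (mod 4), so (109/157) = +(157/109).
Reduce top mod 109: now compute (48/109).
Pull out 2^4: since 109 ≡ 5 (mod 8), (2/109) = -1, so (2/109)^4 = +1.
Reciprocity: 3 ≡ 3 and 109 ≡ 1 (mod 4), so (3/109) = +(109/3).
Reduce top mod 3: now compute (1/3).
Reached (1/3) = 1. Collecting the sign flips along the way, the symbol is +1.

1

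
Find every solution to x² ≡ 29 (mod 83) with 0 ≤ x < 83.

Since 83 ≡ 3 (mod 4), a square root of 29 is 29^((83+1)/4) = 29^21 mod 83.
Repeated squaring: 29^2≡11, 29^4≡38, 29^8≡33, 29^16≡10 (mod 83).
29^21 = 29^(16+4+1) ≡ 64 (mod 83).
Check: 64² = 4096 ≡ 29 (mod 83). The two roots are 19 and 64.

19, 64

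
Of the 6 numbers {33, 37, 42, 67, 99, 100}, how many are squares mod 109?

(33/109) = -1 → non-residue.
(37/109) = -1 → non-residue.
(42/109) = -1 → non-residue.
(67/109) = -1 → non-residue.
(99/109) = -1 → non-residue.
(100/109) = +1 → QR.
Total quadratic residues among the 6: 1.

1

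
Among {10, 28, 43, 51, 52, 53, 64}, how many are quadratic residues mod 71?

3

(10/71) = +1 → QR.
(28/71) = -1 → non-residue.
(43/71) = +1 → QR.
(51/71) = -1 → non-residue.
(52/71) = -1 → non-residue.
(53/71) = -1 → non-residue.
(64/71) = +1 → QR.
Total quadratic residues among the 7: 3.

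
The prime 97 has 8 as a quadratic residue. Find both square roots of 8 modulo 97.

28, 69

97 ≡ 1 (mod 4), so we find a root by search.
Trying successive values, 28² = 784 ≡ 8 (mod 97). The other root is 97 − 28 = 69.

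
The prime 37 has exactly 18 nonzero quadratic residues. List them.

1, 3, 4, 7, 9, 10, 11, 12, 16, 21, 25, 26, 27, 28, 30, 33, 34, 36

Square k = 1,…,18 (k and 37−k give the same square):
1²=1, 2²=4, 3²=9, 4²=16, 5²=25, 6²=36, 7²≡12, 8²≡27, 9²≡7, 10²≡26, 11²≡10, 12²≡33, 13²≡21, 14²≡11, 15²≡3, 16²≡34, 17²≡30, 18²≡28 (mod 37).
So the quadratic residues mod 37 are {1, 3, 4, 7, 9, 10, 11, 12, 16, 21, 25, 26, 27, 28, 30, 33, 34, 36}.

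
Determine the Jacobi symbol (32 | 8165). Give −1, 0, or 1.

-1

Pull out 2^5: since 8165 ≡ 5 (mod 8), (2/8165) = -1, so (2/8165)^5 = -1.
Reached (1/8165) = 1. Collecting the sign flips along the way, the symbol is -1.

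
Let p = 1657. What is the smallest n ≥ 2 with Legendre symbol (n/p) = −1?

(2/1657) = +1, so 2 is a residue.
(3/1657) = +1, so 3 is a residue.
(4/1657) = +1, so 4 is a residue.
(5/1657) = −1, so 5 is the smallest positive non-residue mod 1657.

5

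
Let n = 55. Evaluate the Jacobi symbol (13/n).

Reciprocity: 13 ≡ 1 and 55 ≡ 3 (mod 4), so (13/55) = +(55/13).
Reduce top mod 13: now compute (3/13).
Reciprocity: 3 ≡ 3 and 13 ≡ 1 (mod 4), so (3/13) = +(13/3).
Reduce top mod 3: now compute (1/3).
Reached (1/3) = 1. Collecting the sign flips along the way, the symbol is +1.

1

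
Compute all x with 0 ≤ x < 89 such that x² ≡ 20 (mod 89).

38, 51

89 ≡ 1 (mod 4), so we find a root by search.
Trying successive values, 38² = 1444 ≡ 20 (mod 89). The other root is 89 − 38 = 51.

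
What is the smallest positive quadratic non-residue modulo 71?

7

(2/71) = +1, so 2 is a residue.
(3/71) = +1, so 3 is a residue.
(4/71) = +1, so 4 is a residue.
(5/71) = +1, so 5 is a residue.
(6/71) = +1, so 6 is a residue.
(7/71) = −1, so 7 is the smallest positive non-residue mod 71.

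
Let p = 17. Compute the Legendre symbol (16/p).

Pull out 2^4: since 17 ≡ 1 (mod 8), (2/17) = +1, so (2/17)^4 = +1.
Reached (1/17) = 1. Collecting the sign flips along the way, the symbol is +1.

1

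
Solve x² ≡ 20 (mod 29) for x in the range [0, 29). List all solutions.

7, 22

29 ≡ 1 (mod 4), so we find a root by search.
Trying successive values, 7² = 49 ≡ 20 (mod 29). The other root is 29 − 7 = 22.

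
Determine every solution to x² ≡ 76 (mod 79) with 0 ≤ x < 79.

Since 79 ≡ 3 (mod 4), a square root of 76 is 76^((79+1)/4) = 76^20 mod 79.
Repeated squaring: 76^2≡9, 76^4≡2, 76^8≡4, 76^16≡16 (mod 79).
76^20 = 76^(16+4) ≡ 32 (mod 79).
Check: 32² = 1024 ≡ 76 (mod 79). The two roots are 32 and 47.

32, 47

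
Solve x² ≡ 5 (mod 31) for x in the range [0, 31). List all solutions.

Since 31 ≡ 3 (mod 4), a square root of 5 is 5^((31+1)/4) = 5^8 mod 31.
Repeated squaring: 5^2≡25, 5^4≡5, 5^8≡25 (mod 31).
5^8 = 5^(8) ≡ 25 (mod 31).
Check: 25² = 625 ≡ 5 (mod 31). The two roots are 6 and 25.

6, 25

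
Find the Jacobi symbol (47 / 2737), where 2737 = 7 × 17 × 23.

-1

Reciprocity: 47 ≡ 3 and 2737 ≡ 1 (mod 4), so (47/2737) = +(2737/47).
Reduce top mod 47: now compute (11/47).
Reciprocity: 11 ≡ 3 and 47 ≡ 3 (mod 4), so (11/47) = −(47/11).
Reduce top mod 11: now compute (3/11).
Reciprocity: 3 ≡ 3 and 11 ≡ 3 (mod 4), so (3/11) = −(11/3).
Reduce top mod 3: now compute (2/3).
Pull out 2: since 3 ≡ 3 (mod 8), (2/3) = -1.
Reached (1/3) = 1. Collecting the sign flips along the way, the symbol is -1.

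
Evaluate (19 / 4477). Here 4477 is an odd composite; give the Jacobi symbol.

Reciprocity: 19 ≡ 3 and 4477 ≡ 1 (mod 4), so (19/4477) = +(4477/19).
Reduce top mod 19: now compute (12/19).
Pull out 2^2: since 19 ≡ 3 (mod 8), (2/19) = -1, so (2/19)^2 = +1.
Reciprocity: 3 ≡ 3 and 19 ≡ 3 (mod 4), so (3/19) = −(19/3).
Reduce top mod 3: now compute (1/3).
Reached (1/3) = 1. Collecting the sign flips along the way, the symbol is -1.

-1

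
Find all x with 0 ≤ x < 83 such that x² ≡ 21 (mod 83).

Since 83 ≡ 3 (mod 4), a square root of 21 is 21^((83+1)/4) = 21^21 mod 83.
Repeated squaring: 21^2≡26, 21^4≡12, 21^8≡61, 21^16≡69 (mod 83).
21^21 = 21^(16+4+1) ≡ 41 (mod 83).
Check: 41² = 1681 ≡ 21 (mod 83). The two roots are 41 and 42.

41, 42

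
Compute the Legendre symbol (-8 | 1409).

First reduce: -8 ≡ 1401 (mod 1409).
Reciprocity: 1401 ≡ 1 and 1409 ≡ 1 (mod 4), so (1401/1409) = +(1409/1401).
Reduce top mod 1401: now compute (8/1401).
Pull out 2^3: since 1401 ≡ 1 (mod 8), (2/1401) = +1, so (2/1401)^3 = +1.
Reached (1/1401) = 1. Collecting the sign flips along the way, the symbol is +1.

1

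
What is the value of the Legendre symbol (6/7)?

-1

Pull out 2: since 7 ≡ 7 (mod 8), (2/7) = +1.
Reciprocity: 3 ≡ 3 and 7 ≡ 3 (mod 4), so (3/7) = −(7/3).
Reduce top mod 3: now compute (1/3).
Reached (1/3) = 1. Collecting the sign flips along the way, the symbol is -1.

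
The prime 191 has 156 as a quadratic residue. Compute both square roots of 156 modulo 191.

27, 164

Since 191 ≡ 3 (mod 4), a square root of 156 is 156^((191+1)/4) = 156^48 mod 191.
Repeated squaring: 156^2≡79, 156^4≡129, 156^8≡24, 156^16≡3, 156^32≡9 (mod 191).
156^48 = 156^(32+16) ≡ 27 (mod 191).
Check: 27² = 729 ≡ 156 (mod 191). The two roots are 27 and 164.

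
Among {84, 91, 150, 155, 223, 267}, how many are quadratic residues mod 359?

(84/359) = -1 → non-residue.
(91/359) = +1 → QR.
(150/359) = +1 → QR.
(155/359) = -1 → non-residue.
(223/359) = -1 → non-residue.
(267/359) = -1 → non-residue.
Total quadratic residues among the 6: 2.

2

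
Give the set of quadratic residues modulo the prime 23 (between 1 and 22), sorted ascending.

Square k = 1,…,11 (k and 23−k give the same square):
1²=1, 2²=4, 3²=9, 4²=16, 5²≡2, 6²≡13, 7²≡3, 8²≡18, 9²≡12, 10²≡8, 11²≡6 (mod 23).
So the quadratic residues mod 23 are {1, 2, 3, 4, 6, 8, 9, 12, 13, 16, 18}.

1, 2, 3, 4, 6, 8, 9, 12, 13, 16, 18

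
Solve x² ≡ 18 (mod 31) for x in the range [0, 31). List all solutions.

Since 31 ≡ 3 (mod 4), a square root of 18 is 18^((31+1)/4) = 18^8 mod 31.
Repeated squaring: 18^2≡14, 18^4≡10, 18^8≡7 (mod 31).
18^8 = 18^(8) ≡ 7 (mod 31).
Check: 7² = 49 ≡ 18 (mod 31). The two roots are 7 and 24.

7, 24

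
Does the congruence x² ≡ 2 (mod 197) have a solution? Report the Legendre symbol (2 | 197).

-1

Euler's criterion: (2/197) ≡ 2^98 (mod 197).
2^2 ≡ 4 (mod 197)
2^4 ≡ 16 (mod 197)
2^8 ≡ 59 (mod 197)
2^16 ≡ 132 (mod 197)
2^32 ≡ 88 (mod 197)
2^64 ≡ 61 (mod 197)
2^98 = 2^(64+32+2) ≡ 196 (mod 197).
Result is 196 ≡ −1, so (2/197) = −1.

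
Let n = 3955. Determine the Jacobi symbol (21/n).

0

Reciprocity: 21 ≡ 1 and 3955 ≡ 3 (mod 4), so (21/3955) = +(3955/21).
Reduce top mod 21: now compute (7/21).
Reciprocity: 7 ≡ 3 and 21 ≡ 1 (mod 4), so (7/21) = +(21/7).
Reduce top mod 7: now compute (0/7).
Top reduces to 0: gcd > 1, so the symbol is 0.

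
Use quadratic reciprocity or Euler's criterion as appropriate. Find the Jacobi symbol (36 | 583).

1

Pull out 2^2: since 583 ≡ 7 (mod 8), (2/583) = +1, so (2/583)^2 = +1.
Reciprocity: 9 ≡ 1 and 583 ≡ 3 (mod 4), so (9/583) = +(583/9).
Reduce top mod 9: now compute (7/9).
Reciprocity: 7 ≡ 3 and 9 ≡ 1 (mod 4), so (7/9) = +(9/7).
Reduce top mod 7: now compute (2/7).
Pull out 2: since 7 ≡ 7 (mod 8), (2/7) = +1.
Reached (1/7) = 1. Collecting the sign flips along the way, the symbol is +1.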